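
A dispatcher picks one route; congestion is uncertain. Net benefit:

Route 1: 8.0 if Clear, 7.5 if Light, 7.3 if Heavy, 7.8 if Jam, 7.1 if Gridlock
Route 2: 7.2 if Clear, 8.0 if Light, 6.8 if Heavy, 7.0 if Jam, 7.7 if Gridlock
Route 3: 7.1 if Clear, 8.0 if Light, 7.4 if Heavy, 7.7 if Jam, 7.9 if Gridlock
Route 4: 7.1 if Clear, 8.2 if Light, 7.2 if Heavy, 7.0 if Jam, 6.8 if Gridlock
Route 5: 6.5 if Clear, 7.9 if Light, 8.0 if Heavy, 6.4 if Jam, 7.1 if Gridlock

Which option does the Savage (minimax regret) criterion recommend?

Column bests: Clear=8.0, Light=8.2, Heavy=8.0, Jam=7.8, Gridlock=7.9.
Route 1 regrets: 0.0, 0.7, 0.7, 0.0, 0.8 → max 0.8
Route 2 regrets: 0.8, 0.2, 1.2, 0.8, 0.2 → max 1.2
Route 3 regrets: 0.9, 0.2, 0.6, 0.1, 0.0 → max 0.9
Route 4 regrets: 0.9, 0.0, 0.8, 0.8, 1.1 → max 1.1
Route 5 regrets: 1.5, 0.3, 0.0, 1.4, 0.8 → max 1.5
Smallest max regret = 0.8 → Route 1.

Route 1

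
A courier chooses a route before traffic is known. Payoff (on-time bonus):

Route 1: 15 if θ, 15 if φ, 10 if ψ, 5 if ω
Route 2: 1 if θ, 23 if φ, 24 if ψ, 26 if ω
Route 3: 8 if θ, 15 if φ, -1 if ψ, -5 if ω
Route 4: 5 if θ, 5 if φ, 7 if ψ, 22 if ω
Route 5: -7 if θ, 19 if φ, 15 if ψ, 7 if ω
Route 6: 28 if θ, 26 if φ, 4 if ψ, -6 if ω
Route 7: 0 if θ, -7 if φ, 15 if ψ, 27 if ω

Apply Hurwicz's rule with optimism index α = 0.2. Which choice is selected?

Route 4

Route 1: 0.2·15 + 0.8·5 = 7
Route 2: 0.2·26 + 0.8·1 = 6
Route 3: 0.2·15 + 0.8·(-5) = -1
Route 4: 0.2·22 + 0.8·5 = 8.4
Route 5: 0.2·19 + 0.8·(-7) = -1.8
Route 6: 0.2·28 + 0.8·(-6) = 0.8
Route 7: 0.2·27 + 0.8·(-7) = -0.2
Highest Hurwicz score = 8.4 → Route 4.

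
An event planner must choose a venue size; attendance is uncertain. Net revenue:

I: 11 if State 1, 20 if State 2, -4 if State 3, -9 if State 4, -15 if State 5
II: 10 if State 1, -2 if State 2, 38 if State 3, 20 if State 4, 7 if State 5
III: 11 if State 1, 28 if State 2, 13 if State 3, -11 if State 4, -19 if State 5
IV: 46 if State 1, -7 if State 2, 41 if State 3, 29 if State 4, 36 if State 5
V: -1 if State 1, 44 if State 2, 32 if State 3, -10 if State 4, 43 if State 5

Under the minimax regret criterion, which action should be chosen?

Column bests: State 1=46, State 2=44, State 3=41, State 4=29, State 5=43.
I regrets: 35, 24, 45, 38, 58 → max 58
II regrets: 36, 46, 3, 9, 36 → max 46
III regrets: 35, 16, 28, 40, 62 → max 62
IV regrets: 0, 51, 0, 0, 7 → max 51
V regrets: 47, 0, 9, 39, 0 → max 47
Smallest max regret = 46 → II.

II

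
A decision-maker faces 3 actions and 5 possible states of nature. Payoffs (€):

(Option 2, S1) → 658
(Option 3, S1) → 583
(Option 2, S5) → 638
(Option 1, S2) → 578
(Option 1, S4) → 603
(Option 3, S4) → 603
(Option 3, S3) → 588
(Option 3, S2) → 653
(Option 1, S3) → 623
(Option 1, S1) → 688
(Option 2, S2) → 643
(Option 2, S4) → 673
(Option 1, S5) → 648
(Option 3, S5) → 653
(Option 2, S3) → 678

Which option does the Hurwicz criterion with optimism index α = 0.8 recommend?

Option 2

Option 1: 0.8·688 + 0.2·578 = 666
Option 2: 0.8·678 + 0.2·638 = 670
Option 3: 0.8·653 + 0.2·583 = 639
Highest Hurwicz score = 670 → Option 2.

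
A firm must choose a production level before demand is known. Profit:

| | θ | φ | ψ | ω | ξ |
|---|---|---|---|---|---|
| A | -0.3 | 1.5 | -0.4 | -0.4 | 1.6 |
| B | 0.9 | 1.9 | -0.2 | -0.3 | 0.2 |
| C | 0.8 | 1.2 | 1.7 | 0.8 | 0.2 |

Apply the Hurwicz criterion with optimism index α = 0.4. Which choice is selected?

C

A: 0.4·1.6 + 0.6·(-0.4) = 0.4
B: 0.4·1.9 + 0.6·(-0.3) = 0.58
C: 0.4·1.7 + 0.6·0.2 = 0.8
Highest Hurwicz score = 0.8 → C.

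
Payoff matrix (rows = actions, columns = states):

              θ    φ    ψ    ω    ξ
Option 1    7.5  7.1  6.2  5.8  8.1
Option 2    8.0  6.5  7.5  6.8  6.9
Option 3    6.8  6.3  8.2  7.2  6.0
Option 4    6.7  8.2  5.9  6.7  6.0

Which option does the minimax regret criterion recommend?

Column bests: θ=8.0, φ=8.2, ψ=8.2, ω=7.2, ξ=8.1.
Option 1 regrets: 0.5, 1.1, 2.0, 1.4, 0.0 → max 2.0
Option 2 regrets: 0.0, 1.7, 0.7, 0.4, 1.2 → max 1.7
Option 3 regrets: 1.2, 1.9, 0.0, 0.0, 2.1 → max 2.1
Option 4 regrets: 1.3, 0.0, 2.3, 0.5, 2.1 → max 2.3
Smallest max regret = 1.7 → Option 2.

Option 2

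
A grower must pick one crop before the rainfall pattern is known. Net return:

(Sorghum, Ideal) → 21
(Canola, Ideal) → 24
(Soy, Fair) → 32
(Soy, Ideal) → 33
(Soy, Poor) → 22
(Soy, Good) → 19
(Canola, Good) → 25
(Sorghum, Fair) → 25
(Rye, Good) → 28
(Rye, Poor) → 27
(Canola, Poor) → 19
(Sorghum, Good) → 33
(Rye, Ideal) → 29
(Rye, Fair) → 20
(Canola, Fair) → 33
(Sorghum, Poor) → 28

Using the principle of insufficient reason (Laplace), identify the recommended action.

Sorghum

Row averages: Rye=26, Soy=26.5, Canola=25.25, Sorghum=26.75
Highest average = 26.75 → Sorghum.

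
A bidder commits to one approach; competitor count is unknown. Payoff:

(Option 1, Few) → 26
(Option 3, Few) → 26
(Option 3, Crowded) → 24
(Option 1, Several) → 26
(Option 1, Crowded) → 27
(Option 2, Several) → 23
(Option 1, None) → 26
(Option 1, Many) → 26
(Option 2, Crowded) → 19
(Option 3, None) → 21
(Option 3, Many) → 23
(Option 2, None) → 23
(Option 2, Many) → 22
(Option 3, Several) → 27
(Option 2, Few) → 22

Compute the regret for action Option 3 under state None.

5

Best payoff under None is 26.
Regret = 26 − 21 = 5.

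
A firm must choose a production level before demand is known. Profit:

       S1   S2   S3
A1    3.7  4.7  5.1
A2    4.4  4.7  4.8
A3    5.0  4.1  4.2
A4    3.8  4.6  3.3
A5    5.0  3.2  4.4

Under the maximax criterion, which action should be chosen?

A1

Row maxima: A1=5.1, A2=4.8, A3=5.0, A4=4.6, A5=5.0
Best best-case = 5.1 → A1.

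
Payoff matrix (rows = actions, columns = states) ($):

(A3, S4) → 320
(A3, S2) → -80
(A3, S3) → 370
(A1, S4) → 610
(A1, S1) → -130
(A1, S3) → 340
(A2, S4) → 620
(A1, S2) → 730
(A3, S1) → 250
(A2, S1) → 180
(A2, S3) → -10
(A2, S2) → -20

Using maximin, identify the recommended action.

A2

Row minima: A1=-130, A2=-20, A3=-80
Best worst-case = -20 → A2.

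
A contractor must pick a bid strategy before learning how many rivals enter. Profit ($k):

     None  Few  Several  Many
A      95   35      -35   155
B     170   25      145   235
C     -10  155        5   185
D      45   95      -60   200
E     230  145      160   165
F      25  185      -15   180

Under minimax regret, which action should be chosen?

E

Column bests: None=230, Few=185, Several=160, Many=235.
A regrets: 135, 150, 195, 80 → max 195
B regrets: 60, 160, 15, 0 → max 160
C regrets: 240, 30, 155, 50 → max 240
D regrets: 185, 90, 220, 35 → max 220
E regrets: 0, 40, 0, 70 → max 70
F regrets: 205, 0, 175, 55 → max 205
Smallest max regret = 70 → E.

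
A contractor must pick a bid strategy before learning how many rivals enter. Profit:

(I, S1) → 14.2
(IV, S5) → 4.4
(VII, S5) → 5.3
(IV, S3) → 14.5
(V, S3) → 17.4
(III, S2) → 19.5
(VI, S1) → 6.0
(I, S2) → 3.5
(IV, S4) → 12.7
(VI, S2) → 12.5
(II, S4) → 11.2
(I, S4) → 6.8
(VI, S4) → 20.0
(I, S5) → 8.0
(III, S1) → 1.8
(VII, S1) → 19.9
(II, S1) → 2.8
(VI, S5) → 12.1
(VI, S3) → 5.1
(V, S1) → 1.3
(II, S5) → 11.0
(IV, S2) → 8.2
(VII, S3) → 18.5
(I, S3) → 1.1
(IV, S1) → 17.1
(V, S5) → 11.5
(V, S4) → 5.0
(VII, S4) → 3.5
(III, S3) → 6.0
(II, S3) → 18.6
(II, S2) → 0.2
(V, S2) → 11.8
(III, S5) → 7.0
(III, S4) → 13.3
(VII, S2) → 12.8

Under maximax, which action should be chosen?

Row maxima: I=14.2, II=18.6, III=19.5, IV=17.1, V=17.4, VI=20.0, VII=19.9
Best best-case = 20.0 → VI.

VI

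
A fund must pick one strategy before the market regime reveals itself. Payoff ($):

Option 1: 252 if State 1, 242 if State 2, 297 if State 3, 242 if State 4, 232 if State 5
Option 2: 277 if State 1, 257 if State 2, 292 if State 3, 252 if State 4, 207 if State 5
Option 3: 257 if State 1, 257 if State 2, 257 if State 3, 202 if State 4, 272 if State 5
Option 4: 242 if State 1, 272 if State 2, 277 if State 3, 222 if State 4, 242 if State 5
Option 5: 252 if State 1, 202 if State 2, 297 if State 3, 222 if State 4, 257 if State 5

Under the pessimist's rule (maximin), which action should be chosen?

Option 1

Row minima: Option 1=232, Option 2=207, Option 3=202, Option 4=222, Option 5=202
Best worst-case = 232 → Option 1.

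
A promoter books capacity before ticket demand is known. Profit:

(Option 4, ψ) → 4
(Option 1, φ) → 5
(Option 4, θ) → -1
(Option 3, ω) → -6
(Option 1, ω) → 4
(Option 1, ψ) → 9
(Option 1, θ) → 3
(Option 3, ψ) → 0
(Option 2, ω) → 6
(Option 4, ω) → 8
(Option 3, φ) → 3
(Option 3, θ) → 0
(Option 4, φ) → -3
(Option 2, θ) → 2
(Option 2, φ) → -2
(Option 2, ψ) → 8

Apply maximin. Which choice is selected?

Row minima: Option 1=3, Option 2=-2, Option 3=-6, Option 4=-3
Best worst-case = 3 → Option 1.

Option 1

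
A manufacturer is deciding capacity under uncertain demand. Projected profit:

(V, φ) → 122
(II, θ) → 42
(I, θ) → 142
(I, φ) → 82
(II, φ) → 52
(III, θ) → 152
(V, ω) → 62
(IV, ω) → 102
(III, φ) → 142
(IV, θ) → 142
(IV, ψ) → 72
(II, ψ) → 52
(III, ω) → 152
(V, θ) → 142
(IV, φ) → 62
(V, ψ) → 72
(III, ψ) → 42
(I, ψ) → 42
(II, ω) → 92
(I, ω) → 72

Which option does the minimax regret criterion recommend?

III

Column bests: θ=152, φ=142, ψ=72, ω=152.
I regrets: 10, 60, 30, 80 → max 80
II regrets: 110, 90, 20, 60 → max 110
III regrets: 0, 0, 30, 0 → max 30
IV regrets: 10, 80, 0, 50 → max 80
V regrets: 10, 20, 0, 90 → max 90
Smallest max regret = 30 → III.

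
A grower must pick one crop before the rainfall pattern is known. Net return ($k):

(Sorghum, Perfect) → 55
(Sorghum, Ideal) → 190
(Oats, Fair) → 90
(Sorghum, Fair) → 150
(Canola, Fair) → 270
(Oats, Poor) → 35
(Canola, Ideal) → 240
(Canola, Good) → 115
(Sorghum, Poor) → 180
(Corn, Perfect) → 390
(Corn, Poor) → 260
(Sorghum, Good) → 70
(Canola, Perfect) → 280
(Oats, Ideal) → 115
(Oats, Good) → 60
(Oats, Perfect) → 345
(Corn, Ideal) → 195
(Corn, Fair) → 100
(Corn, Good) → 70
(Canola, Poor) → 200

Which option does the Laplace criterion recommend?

Row averages: Sorghum=129, Oats=129, Corn=203, Canola=221
Highest average = 221 → Canola.

Canola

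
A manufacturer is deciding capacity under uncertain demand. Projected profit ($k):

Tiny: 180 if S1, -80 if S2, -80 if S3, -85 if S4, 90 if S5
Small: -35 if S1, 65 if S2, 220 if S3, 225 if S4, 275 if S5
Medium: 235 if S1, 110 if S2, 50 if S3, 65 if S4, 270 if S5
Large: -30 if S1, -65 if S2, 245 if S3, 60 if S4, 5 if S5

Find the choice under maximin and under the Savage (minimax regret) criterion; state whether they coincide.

Row minima: Tiny=-85, Small=-35, Medium=50, Large=-65
Best worst-case = 50 → Medium.
Column bests: S1=235, S2=110, S3=245, S4=225, S5=275.
Tiny regrets: 55, 190, 325, 310, 185 → max 325
Small regrets: 270, 45, 25, 0, 0 → max 270
Medium regrets: 0, 0, 195, 160, 5 → max 195
Large regrets: 265, 175, 0, 165, 270 → max 270
Smallest max regret = 195 → Medium.

maximin → Medium; minimax regret → Medium (agree)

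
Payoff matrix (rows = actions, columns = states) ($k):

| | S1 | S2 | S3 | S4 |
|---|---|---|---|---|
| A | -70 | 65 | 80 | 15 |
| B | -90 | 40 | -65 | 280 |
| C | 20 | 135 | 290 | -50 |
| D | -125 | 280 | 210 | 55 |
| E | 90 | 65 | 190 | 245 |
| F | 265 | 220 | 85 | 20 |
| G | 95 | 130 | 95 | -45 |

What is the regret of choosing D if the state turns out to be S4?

225

Best payoff under S4 is 280.
Regret = 280 − 55 = 225.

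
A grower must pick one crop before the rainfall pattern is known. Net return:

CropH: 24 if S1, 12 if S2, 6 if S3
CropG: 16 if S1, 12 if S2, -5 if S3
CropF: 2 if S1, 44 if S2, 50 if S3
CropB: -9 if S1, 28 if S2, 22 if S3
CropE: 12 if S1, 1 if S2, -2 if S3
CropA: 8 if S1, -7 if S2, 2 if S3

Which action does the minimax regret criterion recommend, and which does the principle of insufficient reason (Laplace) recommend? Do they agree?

Column bests: S1=24, S2=44, S3=50.
CropH regrets: 0, 32, 44 → max 44
CropG regrets: 8, 32, 55 → max 55
CropF regrets: 22, 0, 0 → max 22
CropB regrets: 33, 16, 28 → max 33
CropE regrets: 12, 43, 52 → max 52
CropA regrets: 16, 51, 48 → max 51
Smallest max regret = 22 → CropF.
Row averages: CropH=14, CropG=23/3, CropF=32, CropB=41/3, CropE=11/3, CropA=1
Highest average = 32 → CropF.

minimax regret → CropF; laplace → CropF (agree)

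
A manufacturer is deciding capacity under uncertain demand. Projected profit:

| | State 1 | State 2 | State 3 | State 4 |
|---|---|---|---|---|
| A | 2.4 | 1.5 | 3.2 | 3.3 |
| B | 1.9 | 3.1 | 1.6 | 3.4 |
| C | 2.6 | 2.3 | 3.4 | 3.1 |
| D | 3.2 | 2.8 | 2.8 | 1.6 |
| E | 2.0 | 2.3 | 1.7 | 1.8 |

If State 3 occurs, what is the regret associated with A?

0.2

Best payoff under State 3 is 3.4.
Regret = 3.4 − 3.2 = 0.2.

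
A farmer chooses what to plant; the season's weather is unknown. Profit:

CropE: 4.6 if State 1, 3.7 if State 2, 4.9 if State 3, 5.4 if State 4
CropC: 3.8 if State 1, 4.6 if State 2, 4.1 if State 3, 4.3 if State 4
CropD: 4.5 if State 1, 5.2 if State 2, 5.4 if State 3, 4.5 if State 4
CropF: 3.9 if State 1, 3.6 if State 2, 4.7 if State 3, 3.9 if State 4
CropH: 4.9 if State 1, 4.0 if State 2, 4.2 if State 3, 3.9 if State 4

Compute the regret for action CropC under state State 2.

Best payoff under State 2 is 5.2.
Regret = 5.2 − 4.6 = 0.6.

0.6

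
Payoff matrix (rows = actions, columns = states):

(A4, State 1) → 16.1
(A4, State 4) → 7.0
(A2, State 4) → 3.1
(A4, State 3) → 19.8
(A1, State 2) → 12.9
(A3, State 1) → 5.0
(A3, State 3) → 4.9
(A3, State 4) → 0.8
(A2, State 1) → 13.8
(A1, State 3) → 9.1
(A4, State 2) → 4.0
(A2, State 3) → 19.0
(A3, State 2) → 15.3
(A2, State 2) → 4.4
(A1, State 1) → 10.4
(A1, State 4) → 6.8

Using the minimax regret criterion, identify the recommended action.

Column bests: State 1=16.1, State 2=15.3, State 3=19.8, State 4=7.0.
A1 regrets: 5.7, 2.4, 10.7, 0.2 → max 10.7
A2 regrets: 2.3, 10.9, 0.8, 3.9 → max 10.9
A3 regrets: 11.1, 0.0, 14.9, 6.2 → max 14.9
A4 regrets: 0.0, 11.3, 0.0, 0.0 → max 11.3
Smallest max regret = 10.7 → A1.

A1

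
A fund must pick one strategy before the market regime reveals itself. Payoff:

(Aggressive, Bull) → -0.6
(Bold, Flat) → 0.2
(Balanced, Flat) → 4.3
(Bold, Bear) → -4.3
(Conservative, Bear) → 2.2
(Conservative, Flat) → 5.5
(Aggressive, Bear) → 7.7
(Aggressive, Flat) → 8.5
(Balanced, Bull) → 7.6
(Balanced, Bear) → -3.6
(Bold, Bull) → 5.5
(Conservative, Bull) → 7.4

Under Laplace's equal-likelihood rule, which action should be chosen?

Aggressive

Row averages: Conservative=151/30, Balanced=83/30, Aggressive=5.2, Bold=7/15
Highest average = 5.2 → Aggressive.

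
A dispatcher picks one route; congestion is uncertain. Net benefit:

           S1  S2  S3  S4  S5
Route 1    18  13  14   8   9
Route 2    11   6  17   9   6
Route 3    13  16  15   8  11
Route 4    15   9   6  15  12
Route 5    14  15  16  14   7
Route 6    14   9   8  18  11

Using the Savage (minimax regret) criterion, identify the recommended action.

Route 5

Column bests: S1=18, S2=16, S3=17, S4=18, S5=12.
Route 1 regrets: 0, 3, 3, 10, 3 → max 10
Route 2 regrets: 7, 10, 0, 9, 6 → max 10
Route 3 regrets: 5, 0, 2, 10, 1 → max 10
Route 4 regrets: 3, 7, 11, 3, 0 → max 11
Route 5 regrets: 4, 1, 1, 4, 5 → max 5
Route 6 regrets: 4, 7, 9, 0, 1 → max 9
Smallest max regret = 5 → Route 5.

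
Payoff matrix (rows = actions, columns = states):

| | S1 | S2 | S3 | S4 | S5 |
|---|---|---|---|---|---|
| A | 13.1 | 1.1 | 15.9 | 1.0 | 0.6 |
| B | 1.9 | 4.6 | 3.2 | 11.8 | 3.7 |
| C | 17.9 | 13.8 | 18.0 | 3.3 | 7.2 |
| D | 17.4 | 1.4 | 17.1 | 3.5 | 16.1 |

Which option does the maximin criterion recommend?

C

Row minima: A=0.6, B=1.9, C=3.3, D=1.4
Best worst-case = 3.3 → C.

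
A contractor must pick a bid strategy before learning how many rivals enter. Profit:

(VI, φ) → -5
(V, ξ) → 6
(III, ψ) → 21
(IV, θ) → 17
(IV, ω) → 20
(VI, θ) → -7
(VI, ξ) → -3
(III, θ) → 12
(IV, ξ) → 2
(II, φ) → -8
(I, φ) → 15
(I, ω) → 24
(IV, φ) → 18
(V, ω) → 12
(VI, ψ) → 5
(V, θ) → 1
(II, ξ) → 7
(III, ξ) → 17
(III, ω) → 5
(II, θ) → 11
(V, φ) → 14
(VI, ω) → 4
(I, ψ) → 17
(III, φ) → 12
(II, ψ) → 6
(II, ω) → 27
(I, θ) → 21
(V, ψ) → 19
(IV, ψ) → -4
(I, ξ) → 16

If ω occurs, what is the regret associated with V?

Best payoff under ω is 27.
Regret = 27 − 12 = 15.

15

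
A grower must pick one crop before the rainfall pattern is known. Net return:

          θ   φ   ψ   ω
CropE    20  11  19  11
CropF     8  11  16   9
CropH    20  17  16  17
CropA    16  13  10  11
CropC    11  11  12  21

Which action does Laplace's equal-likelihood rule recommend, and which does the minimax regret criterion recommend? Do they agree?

Row averages: CropE=15.25, CropF=11, CropH=17.5, CropA=12.5, CropC=13.75
Highest average = 17.5 → CropH.
Column bests: θ=20, φ=17, ψ=19, ω=21.
CropE regrets: 0, 6, 0, 10 → max 10
CropF regrets: 12, 6, 3, 12 → max 12
CropH regrets: 0, 0, 3, 4 → max 4
CropA regrets: 4, 4, 9, 10 → max 10
CropC regrets: 9, 6, 7, 0 → max 9
Smallest max regret = 4 → CropH.

laplace → CropH; minimax regret → CropH (agree)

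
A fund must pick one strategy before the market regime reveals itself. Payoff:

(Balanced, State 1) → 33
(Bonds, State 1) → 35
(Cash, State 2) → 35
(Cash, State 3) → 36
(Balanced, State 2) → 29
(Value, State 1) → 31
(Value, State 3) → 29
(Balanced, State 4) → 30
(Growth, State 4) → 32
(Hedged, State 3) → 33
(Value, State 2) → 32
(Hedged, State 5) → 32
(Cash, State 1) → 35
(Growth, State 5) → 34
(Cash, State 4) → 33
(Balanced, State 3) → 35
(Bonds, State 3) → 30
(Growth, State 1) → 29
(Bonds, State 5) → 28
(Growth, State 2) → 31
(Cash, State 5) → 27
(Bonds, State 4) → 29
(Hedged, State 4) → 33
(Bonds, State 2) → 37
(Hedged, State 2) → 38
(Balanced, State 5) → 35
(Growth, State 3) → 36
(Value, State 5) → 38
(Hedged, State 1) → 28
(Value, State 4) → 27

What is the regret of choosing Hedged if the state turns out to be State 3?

3

Best payoff under State 3 is 36.
Regret = 36 − 33 = 3.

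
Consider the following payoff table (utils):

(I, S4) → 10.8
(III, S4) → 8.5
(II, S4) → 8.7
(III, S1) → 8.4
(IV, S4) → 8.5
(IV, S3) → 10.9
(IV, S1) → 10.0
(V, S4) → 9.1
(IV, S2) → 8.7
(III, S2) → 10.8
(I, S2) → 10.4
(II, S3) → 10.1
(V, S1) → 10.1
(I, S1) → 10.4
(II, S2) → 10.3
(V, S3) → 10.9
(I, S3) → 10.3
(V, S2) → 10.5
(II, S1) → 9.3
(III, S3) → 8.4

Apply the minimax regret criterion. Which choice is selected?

I

Column bests: S1=10.4, S2=10.8, S3=10.9, S4=10.8.
I regrets: 0.0, 0.4, 0.6, 0.0 → max 0.6
II regrets: 1.1, 0.5, 0.8, 2.1 → max 2.1
III regrets: 2.0, 0.0, 2.5, 2.3 → max 2.5
IV regrets: 0.4, 2.1, 0.0, 2.3 → max 2.3
V regrets: 0.3, 0.3, 0.0, 1.7 → max 1.7
Smallest max regret = 0.6 → I.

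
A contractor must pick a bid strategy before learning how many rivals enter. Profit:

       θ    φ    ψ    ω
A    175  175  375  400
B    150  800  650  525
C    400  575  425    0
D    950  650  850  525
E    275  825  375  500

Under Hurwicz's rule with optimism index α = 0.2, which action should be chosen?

A: 0.2·400 + 0.8·175 = 220
B: 0.2·800 + 0.8·150 = 280
C: 0.2·575 + 0.8·0 = 115
D: 0.2·950 + 0.8·525 = 610
E: 0.2·825 + 0.8·275 = 385
Highest Hurwicz score = 610 → D.

D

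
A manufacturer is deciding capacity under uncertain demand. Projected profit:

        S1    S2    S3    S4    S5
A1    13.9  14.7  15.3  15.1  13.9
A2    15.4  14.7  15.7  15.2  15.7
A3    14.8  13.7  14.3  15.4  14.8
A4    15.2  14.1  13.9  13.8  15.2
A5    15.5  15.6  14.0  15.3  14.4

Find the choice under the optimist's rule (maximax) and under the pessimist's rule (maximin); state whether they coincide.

maximax → A2; maximin → A2 (agree)

Row maxima: A1=15.3, A2=15.7, A3=15.4, A4=15.2, A5=15.6
Best best-case = 15.7 → A2.
Row minima: A1=13.9, A2=14.7, A3=13.7, A4=13.8, A5=14.0
Best worst-case = 14.7 → A2.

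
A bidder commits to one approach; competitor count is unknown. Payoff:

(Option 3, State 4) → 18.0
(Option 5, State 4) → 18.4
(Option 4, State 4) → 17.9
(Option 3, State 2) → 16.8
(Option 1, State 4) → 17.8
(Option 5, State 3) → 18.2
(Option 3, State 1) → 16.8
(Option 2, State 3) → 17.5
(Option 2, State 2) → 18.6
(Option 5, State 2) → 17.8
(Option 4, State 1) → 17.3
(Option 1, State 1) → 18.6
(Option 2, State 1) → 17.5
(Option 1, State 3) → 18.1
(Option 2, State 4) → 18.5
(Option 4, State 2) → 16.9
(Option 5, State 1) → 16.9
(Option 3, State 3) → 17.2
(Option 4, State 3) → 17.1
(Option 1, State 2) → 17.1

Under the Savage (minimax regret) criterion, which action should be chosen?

Column bests: State 1=18.6, State 2=18.6, State 3=18.2, State 4=18.5.
Option 1 regrets: 0.0, 1.5, 0.1, 0.7 → max 1.5
Option 2 regrets: 1.1, 0.0, 0.7, 0.0 → max 1.1
Option 3 regrets: 1.8, 1.8, 1.0, 0.5 → max 1.8
Option 4 regrets: 1.3, 1.7, 1.1, 0.6 → max 1.7
Option 5 regrets: 1.7, 0.8, 0.0, 0.1 → max 1.7
Smallest max regret = 1.1 → Option 2.

Option 2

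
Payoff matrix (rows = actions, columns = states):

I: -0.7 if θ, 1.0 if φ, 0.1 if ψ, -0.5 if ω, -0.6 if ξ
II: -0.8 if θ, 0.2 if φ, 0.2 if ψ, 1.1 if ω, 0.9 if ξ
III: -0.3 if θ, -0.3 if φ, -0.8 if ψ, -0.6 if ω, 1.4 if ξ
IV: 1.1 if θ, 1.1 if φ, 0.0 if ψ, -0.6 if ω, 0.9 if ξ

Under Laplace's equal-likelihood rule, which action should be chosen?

Row averages: I=-0.14, II=0.32, III=-0.12, IV=0.5
Highest average = 0.5 → IV.

IV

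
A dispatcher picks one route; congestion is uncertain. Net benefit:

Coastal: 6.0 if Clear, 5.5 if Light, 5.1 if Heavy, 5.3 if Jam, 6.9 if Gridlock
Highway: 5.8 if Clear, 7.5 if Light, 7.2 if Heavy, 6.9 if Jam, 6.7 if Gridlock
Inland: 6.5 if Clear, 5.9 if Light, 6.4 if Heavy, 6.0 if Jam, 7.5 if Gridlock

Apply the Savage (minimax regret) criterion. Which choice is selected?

Highway

Column bests: Clear=6.5, Light=7.5, Heavy=7.2, Jam=6.9, Gridlock=7.5.
Coastal regrets: 0.5, 2.0, 2.1, 1.6, 0.6 → max 2.1
Highway regrets: 0.7, 0.0, 0.0, 0.0, 0.8 → max 0.8
Inland regrets: 0.0, 1.6, 0.8, 0.9, 0.0 → max 1.6
Smallest max regret = 0.8 → Highway.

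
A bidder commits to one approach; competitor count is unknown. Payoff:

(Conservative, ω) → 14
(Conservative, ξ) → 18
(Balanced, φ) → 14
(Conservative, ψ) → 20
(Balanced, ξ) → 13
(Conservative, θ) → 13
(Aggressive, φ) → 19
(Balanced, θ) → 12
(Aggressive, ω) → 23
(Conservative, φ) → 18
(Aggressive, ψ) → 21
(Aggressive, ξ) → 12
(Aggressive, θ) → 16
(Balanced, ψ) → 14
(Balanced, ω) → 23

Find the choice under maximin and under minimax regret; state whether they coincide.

Row minima: Conservative=13, Balanced=12, Aggressive=12
Best worst-case = 13 → Conservative.
Column bests: θ=16, φ=19, ψ=21, ω=23, ξ=18.
Conservative regrets: 3, 1, 1, 9, 0 → max 9
Balanced regrets: 4, 5, 7, 0, 5 → max 7
Aggressive regrets: 0, 0, 0, 0, 6 → max 6
Smallest max regret = 6 → Aggressive.

maximin → Conservative; minimax regret → Aggressive (disagree)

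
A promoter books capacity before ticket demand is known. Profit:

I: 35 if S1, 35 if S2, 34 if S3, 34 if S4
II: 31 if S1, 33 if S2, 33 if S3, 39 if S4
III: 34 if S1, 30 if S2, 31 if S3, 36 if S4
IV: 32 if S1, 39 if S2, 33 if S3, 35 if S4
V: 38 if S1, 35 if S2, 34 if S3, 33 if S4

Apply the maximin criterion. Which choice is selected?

I

Row minima: I=34, II=31, III=30, IV=32, V=33
Best worst-case = 34 → I.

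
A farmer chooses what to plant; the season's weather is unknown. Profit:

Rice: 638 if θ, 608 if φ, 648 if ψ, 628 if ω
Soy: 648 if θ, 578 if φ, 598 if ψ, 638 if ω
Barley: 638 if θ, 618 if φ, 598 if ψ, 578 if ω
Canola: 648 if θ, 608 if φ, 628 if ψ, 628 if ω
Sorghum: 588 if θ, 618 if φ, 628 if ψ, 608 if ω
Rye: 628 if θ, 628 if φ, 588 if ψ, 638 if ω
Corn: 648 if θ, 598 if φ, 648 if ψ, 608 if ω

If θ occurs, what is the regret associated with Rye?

Best payoff under θ is 648.
Regret = 648 − 628 = 20.

20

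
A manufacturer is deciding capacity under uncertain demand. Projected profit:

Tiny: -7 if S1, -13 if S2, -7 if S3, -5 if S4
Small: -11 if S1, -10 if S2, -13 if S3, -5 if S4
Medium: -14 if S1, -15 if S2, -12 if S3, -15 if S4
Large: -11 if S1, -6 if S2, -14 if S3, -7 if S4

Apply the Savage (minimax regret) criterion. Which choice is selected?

Small

Column bests: S1=-7, S2=-6, S3=-7, S4=-5.
Tiny regrets: 0, 7, 0, 0 → max 7
Small regrets: 4, 4, 6, 0 → max 6
Medium regrets: 7, 9, 5, 10 → max 10
Large regrets: 4, 0, 7, 2 → max 7
Smallest max regret = 6 → Small.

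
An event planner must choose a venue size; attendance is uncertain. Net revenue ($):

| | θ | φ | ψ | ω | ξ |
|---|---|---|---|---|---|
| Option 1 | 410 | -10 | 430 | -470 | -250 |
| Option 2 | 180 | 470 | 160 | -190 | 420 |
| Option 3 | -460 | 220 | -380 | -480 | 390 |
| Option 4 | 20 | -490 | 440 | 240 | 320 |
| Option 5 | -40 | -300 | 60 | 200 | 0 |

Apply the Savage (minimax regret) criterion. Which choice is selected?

Option 2

Column bests: θ=410, φ=470, ψ=440, ω=240, ξ=420.
Option 1 regrets: 0, 480, 10, 710, 670 → max 710
Option 2 regrets: 230, 0, 280, 430, 0 → max 430
Option 3 regrets: 870, 250, 820, 720, 30 → max 870
Option 4 regrets: 390, 960, 0, 0, 100 → max 960
Option 5 regrets: 450, 770, 380, 40, 420 → max 770
Smallest max regret = 430 → Option 2.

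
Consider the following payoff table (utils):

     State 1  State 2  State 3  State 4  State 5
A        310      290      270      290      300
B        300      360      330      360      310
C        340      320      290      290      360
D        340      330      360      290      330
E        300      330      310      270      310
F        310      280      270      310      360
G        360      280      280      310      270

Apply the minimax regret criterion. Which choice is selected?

B

Column bests: State 1=360, State 2=360, State 3=360, State 4=360, State 5=360.
A regrets: 50, 70, 90, 70, 60 → max 90
B regrets: 60, 0, 30, 0, 50 → max 60
C regrets: 20, 40, 70, 70, 0 → max 70
D regrets: 20, 30, 0, 70, 30 → max 70
E regrets: 60, 30, 50, 90, 50 → max 90
F regrets: 50, 80, 90, 50, 0 → max 90
G regrets: 0, 80, 80, 50, 90 → max 90
Smallest max regret = 60 → B.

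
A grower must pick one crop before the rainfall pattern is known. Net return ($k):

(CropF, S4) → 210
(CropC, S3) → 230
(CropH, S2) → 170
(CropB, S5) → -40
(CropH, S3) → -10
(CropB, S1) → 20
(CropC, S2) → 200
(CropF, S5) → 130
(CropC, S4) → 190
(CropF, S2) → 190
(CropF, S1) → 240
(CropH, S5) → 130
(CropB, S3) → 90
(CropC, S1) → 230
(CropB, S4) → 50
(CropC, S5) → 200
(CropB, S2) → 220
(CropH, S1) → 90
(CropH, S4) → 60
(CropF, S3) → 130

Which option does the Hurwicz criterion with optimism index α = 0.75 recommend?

CropC: 0.75·230 + 0.25·190 = 220
CropF: 0.75·240 + 0.25·130 = 212.5
CropB: 0.75·220 + 0.25·(-40) = 155
CropH: 0.75·170 + 0.25·(-10) = 125
Highest Hurwicz score = 220 → CropC.

CropC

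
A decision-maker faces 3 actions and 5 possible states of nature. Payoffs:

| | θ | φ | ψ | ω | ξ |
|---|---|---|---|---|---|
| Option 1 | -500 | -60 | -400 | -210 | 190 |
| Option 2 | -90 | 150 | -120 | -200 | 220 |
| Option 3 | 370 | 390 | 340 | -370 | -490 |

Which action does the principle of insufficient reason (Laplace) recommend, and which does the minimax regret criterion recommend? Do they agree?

Row averages: Option 1=-196, Option 2=-8, Option 3=48
Highest average = 48 → Option 3.
Column bests: θ=370, φ=390, ψ=340, ω=-200, ξ=220.
Option 1 regrets: 870, 450, 740, 10, 30 → max 870
Option 2 regrets: 460, 240, 460, 0, 0 → max 460
Option 3 regrets: 0, 0, 0, 170, 710 → max 710
Smallest max regret = 460 → Option 2.

laplace → Option 3; minimax regret → Option 2 (disagree)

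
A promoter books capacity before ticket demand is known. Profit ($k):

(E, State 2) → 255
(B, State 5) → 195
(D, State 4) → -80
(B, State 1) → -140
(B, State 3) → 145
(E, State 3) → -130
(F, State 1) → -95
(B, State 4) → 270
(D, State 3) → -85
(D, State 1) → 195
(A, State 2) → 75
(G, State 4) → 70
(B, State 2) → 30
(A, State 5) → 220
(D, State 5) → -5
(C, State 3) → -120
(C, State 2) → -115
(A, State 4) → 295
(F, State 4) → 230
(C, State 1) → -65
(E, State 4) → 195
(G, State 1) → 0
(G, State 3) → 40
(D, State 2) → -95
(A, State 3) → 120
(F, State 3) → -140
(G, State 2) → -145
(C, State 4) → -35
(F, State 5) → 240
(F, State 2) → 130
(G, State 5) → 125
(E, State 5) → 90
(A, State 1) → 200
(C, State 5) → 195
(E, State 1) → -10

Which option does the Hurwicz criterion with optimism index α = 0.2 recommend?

A

A: 0.2·295 + 0.8·75 = 119
B: 0.2·270 + 0.8·(-140) = -58
C: 0.2·195 + 0.8·(-120) = -57
D: 0.2·195 + 0.8·(-95) = -37
E: 0.2·255 + 0.8·(-130) = -53
F: 0.2·240 + 0.8·(-140) = -64
G: 0.2·125 + 0.8·(-145) = -91
Highest Hurwicz score = 119 → A.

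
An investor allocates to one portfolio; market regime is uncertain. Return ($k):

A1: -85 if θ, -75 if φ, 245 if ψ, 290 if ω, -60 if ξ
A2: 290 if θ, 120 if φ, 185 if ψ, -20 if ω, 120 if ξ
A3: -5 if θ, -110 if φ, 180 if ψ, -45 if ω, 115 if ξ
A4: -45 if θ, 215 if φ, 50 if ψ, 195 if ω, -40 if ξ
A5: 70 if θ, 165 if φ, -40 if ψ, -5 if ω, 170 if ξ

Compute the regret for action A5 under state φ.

50

Best payoff under φ is 215.
Regret = 215 − 165 = 50.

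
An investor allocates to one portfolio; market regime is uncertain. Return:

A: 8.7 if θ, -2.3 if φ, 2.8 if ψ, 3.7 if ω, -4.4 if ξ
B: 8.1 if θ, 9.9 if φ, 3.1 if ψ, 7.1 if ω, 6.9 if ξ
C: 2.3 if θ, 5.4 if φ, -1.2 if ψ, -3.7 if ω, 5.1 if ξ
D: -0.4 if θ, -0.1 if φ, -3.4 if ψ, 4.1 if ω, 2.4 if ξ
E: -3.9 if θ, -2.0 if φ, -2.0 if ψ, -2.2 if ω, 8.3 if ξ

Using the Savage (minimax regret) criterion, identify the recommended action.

B

Column bests: θ=8.7, φ=9.9, ψ=3.1, ω=7.1, ξ=8.3.
A regrets: 0.0, 12.2, 0.3, 3.4, 12.7 → max 12.7
B regrets: 0.6, 0.0, 0.0, 0.0, 1.4 → max 1.4
C regrets: 6.4, 4.5, 4.3, 10.8, 3.2 → max 10.8
D regrets: 9.1, 10.0, 6.5, 3.0, 5.9 → max 10.0
E regrets: 12.6, 11.9, 5.1, 9.3, 0.0 → max 12.6
Smallest max regret = 1.4 → B.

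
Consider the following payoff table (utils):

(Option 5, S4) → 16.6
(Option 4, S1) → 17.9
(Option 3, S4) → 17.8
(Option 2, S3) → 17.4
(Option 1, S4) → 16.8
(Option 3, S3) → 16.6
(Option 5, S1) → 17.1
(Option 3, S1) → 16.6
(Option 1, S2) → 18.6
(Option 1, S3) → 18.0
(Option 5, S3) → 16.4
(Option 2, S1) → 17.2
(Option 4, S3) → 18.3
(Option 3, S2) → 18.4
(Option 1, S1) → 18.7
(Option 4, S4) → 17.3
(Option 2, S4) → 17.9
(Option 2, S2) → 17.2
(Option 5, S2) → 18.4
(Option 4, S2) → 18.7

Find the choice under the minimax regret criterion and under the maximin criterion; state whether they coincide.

Column bests: S1=18.7, S2=18.7, S3=18.3, S4=17.9.
Option 1 regrets: 0.0, 0.1, 0.3, 1.1 → max 1.1
Option 2 regrets: 1.5, 1.5, 0.9, 0.0 → max 1.5
Option 3 regrets: 2.1, 0.3, 1.7, 0.1 → max 2.1
Option 4 regrets: 0.8, 0.0, 0.0, 0.6 → max 0.8
Option 5 regrets: 1.6, 0.3, 1.9, 1.3 → max 1.9
Smallest max regret = 0.8 → Option 4.
Row minima: Option 1=16.8, Option 2=17.2, Option 3=16.6, Option 4=17.3, Option 5=16.4
Best worst-case = 17.3 → Option 4.

minimax regret → Option 4; maximin → Option 4 (agree)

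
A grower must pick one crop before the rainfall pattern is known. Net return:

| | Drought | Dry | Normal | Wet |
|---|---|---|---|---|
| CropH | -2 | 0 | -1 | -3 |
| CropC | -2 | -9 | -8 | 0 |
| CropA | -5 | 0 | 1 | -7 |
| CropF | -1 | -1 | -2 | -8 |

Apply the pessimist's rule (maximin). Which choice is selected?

CropH

Row minima: CropH=-3, CropC=-9, CropA=-7, CropF=-8
Best worst-case = -3 → CropH.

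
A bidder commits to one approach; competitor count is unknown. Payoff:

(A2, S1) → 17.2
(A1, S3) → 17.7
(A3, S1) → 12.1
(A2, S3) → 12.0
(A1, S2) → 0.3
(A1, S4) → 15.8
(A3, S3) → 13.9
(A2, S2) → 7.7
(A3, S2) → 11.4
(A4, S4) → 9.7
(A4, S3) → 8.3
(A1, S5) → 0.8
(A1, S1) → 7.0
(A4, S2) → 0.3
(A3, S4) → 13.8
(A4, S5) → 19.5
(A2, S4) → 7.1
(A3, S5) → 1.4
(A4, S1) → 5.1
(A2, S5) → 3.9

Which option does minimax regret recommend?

Column bests: S1=17.2, S2=11.4, S3=17.7, S4=15.8, S5=19.5.
A1 regrets: 10.2, 11.1, 0.0, 0.0, 18.7 → max 18.7
A2 regrets: 0.0, 3.7, 5.7, 8.7, 15.6 → max 15.6
A3 regrets: 5.1, 0.0, 3.8, 2.0, 18.1 → max 18.1
A4 regrets: 12.1, 11.1, 9.4, 6.1, 0.0 → max 12.1
Smallest max regret = 12.1 → A4.

A4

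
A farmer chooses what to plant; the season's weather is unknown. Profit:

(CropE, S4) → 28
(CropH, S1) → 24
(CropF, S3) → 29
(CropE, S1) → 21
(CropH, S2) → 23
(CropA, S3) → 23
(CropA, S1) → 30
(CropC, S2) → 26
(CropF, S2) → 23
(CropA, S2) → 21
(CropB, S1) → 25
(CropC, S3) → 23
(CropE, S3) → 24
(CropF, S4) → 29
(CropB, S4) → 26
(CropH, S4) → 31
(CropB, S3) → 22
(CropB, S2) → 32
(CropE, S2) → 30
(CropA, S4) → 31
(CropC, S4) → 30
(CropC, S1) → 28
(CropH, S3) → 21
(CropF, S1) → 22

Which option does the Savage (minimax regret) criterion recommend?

Column bests: S1=30, S2=32, S3=29, S4=31.
CropB regrets: 5, 0, 7, 5 → max 7
CropE regrets: 9, 2, 5, 3 → max 9
CropH regrets: 6, 9, 8, 0 → max 9
CropF regrets: 8, 9, 0, 2 → max 9
CropA regrets: 0, 11, 6, 0 → max 11
CropC regrets: 2, 6, 6, 1 → max 6
Smallest max regret = 6 → CropC.

CropC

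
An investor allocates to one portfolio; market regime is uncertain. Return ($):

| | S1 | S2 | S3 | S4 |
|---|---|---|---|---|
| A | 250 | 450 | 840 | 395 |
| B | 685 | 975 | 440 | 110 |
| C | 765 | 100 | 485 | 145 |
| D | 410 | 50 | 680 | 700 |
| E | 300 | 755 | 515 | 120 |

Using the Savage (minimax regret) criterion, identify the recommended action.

Column bests: S1=765, S2=975, S3=840, S4=700.
A regrets: 515, 525, 0, 305 → max 525
B regrets: 80, 0, 400, 590 → max 590
C regrets: 0, 875, 355, 555 → max 875
D regrets: 355, 925, 160, 0 → max 925
E regrets: 465, 220, 325, 580 → max 580
Smallest max regret = 525 → A.

A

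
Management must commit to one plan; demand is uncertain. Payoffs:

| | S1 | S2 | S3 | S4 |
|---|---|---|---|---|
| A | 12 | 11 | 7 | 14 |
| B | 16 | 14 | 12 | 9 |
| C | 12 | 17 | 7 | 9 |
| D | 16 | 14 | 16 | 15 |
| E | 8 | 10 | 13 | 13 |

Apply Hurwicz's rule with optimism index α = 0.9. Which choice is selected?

C

A: 0.9·14 + 0.1·7 = 13.3
B: 0.9·16 + 0.1·9 = 15.3
C: 0.9·17 + 0.1·7 = 16
D: 0.9·16 + 0.1·14 = 15.8
E: 0.9·13 + 0.1·8 = 12.5
Highest Hurwicz score = 16 → C.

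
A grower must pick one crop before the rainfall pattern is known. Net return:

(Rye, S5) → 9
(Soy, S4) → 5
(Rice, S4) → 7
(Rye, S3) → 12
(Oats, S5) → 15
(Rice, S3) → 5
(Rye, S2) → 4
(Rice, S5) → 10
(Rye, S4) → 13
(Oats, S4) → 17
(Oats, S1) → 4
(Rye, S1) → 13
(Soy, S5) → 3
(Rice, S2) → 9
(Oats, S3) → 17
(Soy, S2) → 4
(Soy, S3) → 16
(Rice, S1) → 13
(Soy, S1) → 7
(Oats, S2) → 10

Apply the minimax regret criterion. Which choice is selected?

Rye

Column bests: S1=13, S2=10, S3=17, S4=17, S5=15.
Oats regrets: 9, 0, 0, 0, 0 → max 9
Rye regrets: 0, 6, 5, 4, 6 → max 6
Soy regrets: 6, 6, 1, 12, 12 → max 12
Rice regrets: 0, 1, 12, 10, 5 → max 12
Smallest max regret = 6 → Rye.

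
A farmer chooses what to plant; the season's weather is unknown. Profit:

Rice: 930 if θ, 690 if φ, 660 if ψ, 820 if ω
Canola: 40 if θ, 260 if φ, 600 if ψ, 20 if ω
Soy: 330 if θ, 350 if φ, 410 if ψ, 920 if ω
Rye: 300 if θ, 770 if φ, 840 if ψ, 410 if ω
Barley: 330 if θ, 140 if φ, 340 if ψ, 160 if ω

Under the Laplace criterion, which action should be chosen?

Rice

Row averages: Rice=775, Canola=230, Soy=502.5, Rye=580, Barley=242.5
Highest average = 775 → Rice.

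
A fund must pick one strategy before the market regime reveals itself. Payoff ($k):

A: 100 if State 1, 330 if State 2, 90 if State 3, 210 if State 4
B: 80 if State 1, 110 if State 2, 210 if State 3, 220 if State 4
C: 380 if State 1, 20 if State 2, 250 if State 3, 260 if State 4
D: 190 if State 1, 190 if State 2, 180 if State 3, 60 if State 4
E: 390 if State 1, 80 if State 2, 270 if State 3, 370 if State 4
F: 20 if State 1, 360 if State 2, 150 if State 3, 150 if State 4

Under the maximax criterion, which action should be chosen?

E

Row maxima: A=330, B=220, C=380, D=190, E=390, F=360
Best best-case = 390 → E.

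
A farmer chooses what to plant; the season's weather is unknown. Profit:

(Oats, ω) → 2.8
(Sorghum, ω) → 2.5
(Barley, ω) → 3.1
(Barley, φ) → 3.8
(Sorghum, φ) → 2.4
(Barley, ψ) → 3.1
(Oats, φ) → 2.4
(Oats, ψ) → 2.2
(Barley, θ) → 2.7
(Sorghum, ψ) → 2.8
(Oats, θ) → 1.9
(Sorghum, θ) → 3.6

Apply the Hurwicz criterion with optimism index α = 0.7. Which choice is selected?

Sorghum: 0.7·3.6 + 0.3·2.4 = 3.24
Oats: 0.7·2.8 + 0.3·1.9 = 2.53
Barley: 0.7·3.8 + 0.3·2.7 = 3.47
Highest Hurwicz score = 3.47 → Barley.

Barley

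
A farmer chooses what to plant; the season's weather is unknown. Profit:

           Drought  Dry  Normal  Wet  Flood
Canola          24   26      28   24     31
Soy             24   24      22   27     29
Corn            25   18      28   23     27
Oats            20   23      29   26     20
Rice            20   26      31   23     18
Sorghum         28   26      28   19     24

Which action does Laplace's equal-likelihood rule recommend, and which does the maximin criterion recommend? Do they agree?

laplace → Canola; maximin → Canola (agree)

Row averages: Canola=26.6, Soy=25.2, Corn=24.2, Oats=23.6, Rice=23.6, Sorghum=25
Highest average = 26.6 → Canola.
Row minima: Canola=24, Soy=22, Corn=18, Oats=20, Rice=18, Sorghum=19
Best worst-case = 24 → Canola.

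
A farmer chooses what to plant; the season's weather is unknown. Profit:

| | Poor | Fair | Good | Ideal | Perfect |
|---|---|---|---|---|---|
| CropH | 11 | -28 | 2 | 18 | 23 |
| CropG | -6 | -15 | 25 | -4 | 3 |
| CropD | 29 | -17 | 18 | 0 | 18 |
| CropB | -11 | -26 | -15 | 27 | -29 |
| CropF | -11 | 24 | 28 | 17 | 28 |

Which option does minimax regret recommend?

CropG

Column bests: Poor=29, Fair=24, Good=28, Ideal=27, Perfect=28.
CropH regrets: 18, 52, 26, 9, 5 → max 52
CropG regrets: 35, 39, 3, 31, 25 → max 39
CropD regrets: 0, 41, 10, 27, 10 → max 41
CropB regrets: 40, 50, 43, 0, 57 → max 57
CropF regrets: 40, 0, 0, 10, 0 → max 40
Smallest max regret = 39 → CropG.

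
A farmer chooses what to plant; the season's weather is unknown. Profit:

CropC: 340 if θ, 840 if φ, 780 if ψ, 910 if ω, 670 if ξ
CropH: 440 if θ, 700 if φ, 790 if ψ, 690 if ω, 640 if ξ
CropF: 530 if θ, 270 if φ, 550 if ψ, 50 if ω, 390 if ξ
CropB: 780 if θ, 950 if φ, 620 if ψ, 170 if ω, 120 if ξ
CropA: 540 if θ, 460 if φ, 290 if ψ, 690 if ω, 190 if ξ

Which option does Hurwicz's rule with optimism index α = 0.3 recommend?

CropH

CropC: 0.3·910 + 0.7·340 = 511
CropH: 0.3·790 + 0.7·440 = 545
CropF: 0.3·550 + 0.7·50 = 200
CropB: 0.3·950 + 0.7·120 = 369
CropA: 0.3·690 + 0.7·190 = 340
Highest Hurwicz score = 545 → CropH.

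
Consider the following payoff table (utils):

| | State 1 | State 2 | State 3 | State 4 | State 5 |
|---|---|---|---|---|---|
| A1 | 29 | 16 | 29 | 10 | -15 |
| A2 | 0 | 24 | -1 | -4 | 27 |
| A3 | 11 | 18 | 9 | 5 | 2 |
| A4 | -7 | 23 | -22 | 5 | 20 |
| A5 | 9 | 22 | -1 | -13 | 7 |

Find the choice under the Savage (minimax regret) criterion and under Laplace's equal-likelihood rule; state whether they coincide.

minimax regret → A3; laplace → A1 (disagree)

Column bests: State 1=29, State 2=24, State 3=29, State 4=10, State 5=27.
A1 regrets: 0, 8, 0, 0, 42 → max 42
A2 regrets: 29, 0, 30, 14, 0 → max 30
A3 regrets: 18, 6, 20, 5, 25 → max 25
A4 regrets: 36, 1, 51, 5, 7 → max 51
A5 regrets: 20, 2, 30, 23, 20 → max 30
Smallest max regret = 25 → A3.
Row averages: A1=13.8, A2=9.2, A3=9, A4=3.8, A5=4.8
Highest average = 13.8 → A1.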